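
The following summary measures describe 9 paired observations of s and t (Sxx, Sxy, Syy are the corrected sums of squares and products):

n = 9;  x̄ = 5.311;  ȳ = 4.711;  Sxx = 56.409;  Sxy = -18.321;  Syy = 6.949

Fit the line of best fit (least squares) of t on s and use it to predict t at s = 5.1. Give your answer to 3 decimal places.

4.780

b = Sxy/Sxx = -18.321/56.409 = -0.324789
a = ȳ − b·x̄ = 4.711 − (-0.324789)·5.311 = 6.435952
ŷ(5.1) = a + b·5.1 = 6.435952 + (-0.324789)·5.1 = 4.779530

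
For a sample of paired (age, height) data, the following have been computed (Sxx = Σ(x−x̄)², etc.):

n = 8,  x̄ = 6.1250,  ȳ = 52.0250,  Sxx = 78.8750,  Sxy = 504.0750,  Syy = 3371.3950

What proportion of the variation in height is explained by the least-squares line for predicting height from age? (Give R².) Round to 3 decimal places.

R² = Sxy²/(Sxx·Syy) = (504.075)²/(78.875·3371.395) = 0.955523

0.956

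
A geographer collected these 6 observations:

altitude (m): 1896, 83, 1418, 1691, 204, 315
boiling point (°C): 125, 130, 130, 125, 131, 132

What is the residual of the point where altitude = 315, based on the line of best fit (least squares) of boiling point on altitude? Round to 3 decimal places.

n = 6, Σx = 5607, Σy = 773, Σxy = 711809, Σx² = 8612751
Sxx = Σx² − (Σx)²/n = 8612751 − 5239741.5 = 3373009.5
Sxy = Σxy − (Σx)(Σy)/n = 711809 − 722368.5 = -10559.5
b = Sxy/Sxx = -10559.5/3373009.5 = -0.003131
a = ȳ − b·x̄ = 128.833333 − (-0.003131)·934.5 = 131.758867
ŷ(315) = 131.758867 + (-0.003131)·315 = 130.772732
residual = y − ŷ = 132 − 130.772732 = 1.227268

1.227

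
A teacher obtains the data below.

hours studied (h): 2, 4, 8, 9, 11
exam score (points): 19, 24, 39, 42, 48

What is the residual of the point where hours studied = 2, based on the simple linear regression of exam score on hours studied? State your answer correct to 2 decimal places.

0.58

n = 5, Σx = 34, Σy = 172, Σxy = 1352, Σx² = 286
Sxx = Σx² − (Σx)²/n = 286 − 231.2 = 54.8
Sxy = Σxy − (Σx)(Σy)/n = 1352 − 1169.6 = 182.4
b = Sxy/Sxx = 182.4/54.8 = 3.328467
a = ȳ − b·x̄ = 34.4 − 3.328467·6.8 = 11.766423
ŷ(2) = 11.766423 + 3.328467·2 = 18.423358
residual = y − ŷ = 19 − 18.423358 = 0.576642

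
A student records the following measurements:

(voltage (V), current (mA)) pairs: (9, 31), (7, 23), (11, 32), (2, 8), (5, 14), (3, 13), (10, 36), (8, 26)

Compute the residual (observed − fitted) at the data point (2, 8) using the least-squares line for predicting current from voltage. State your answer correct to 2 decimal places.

-0.10

n = 8, Σx = 55, Σy = 183, Σxy = 1485, Σx² = 453
Sxx = Σx² − (Σx)²/n = 453 − 378.125 = 74.875
Sxy = Σxy − (Σx)(Σy)/n = 1485 − 1258.125 = 226.875
b = Sxy/Sxx = 226.875/74.875 = 3.030050
a = ȳ − b·x̄ = 22.875 − 3.030050·6.875 = 2.043406
ŷ(2) = 2.043406 + 3.030050·2 = 8.103506
residual = y − ŷ = 8 − 8.103506 = -0.103506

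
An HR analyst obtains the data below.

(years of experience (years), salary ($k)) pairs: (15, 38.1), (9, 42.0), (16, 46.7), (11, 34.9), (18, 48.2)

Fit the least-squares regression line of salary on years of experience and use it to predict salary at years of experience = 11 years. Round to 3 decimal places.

n = 5, Σx = 69, Σy = 209.9, Σxy = 2948.2, Σx² = 1007
Sxx = Σx² − (Σx)²/n = 1007 − 952.2 = 54.8
Sxy = Σxy − (Σx)(Σy)/n = 2948.2 − 2896.62 = 51.58
b = Sxy/Sxx = 51.58/54.8 = 0.941241
a = ȳ − b·x̄ = 41.98 − 0.941241·13.8 = 28.990876
ŷ(11) = a + b·11 = 28.990876 + 0.941241·11 = 39.344526

39.345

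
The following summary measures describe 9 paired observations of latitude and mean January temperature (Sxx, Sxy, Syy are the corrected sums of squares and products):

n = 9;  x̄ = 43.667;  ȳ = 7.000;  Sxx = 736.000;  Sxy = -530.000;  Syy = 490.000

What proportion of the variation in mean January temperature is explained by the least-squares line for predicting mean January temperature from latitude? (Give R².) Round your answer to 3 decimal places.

R² = Sxy²/(Sxx·Syy) = (-530)²/(736·490) = 0.778893

0.779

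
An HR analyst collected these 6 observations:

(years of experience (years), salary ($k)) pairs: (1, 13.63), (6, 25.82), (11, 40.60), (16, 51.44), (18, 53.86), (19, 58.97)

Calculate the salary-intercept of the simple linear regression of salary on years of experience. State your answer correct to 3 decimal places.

11.599

n = 6, Σx = 71, Σy = 244.32, Σxy = 3528.1, Σx² = 1099
Sxx = Σx² − (Σx)²/n = 1099 − 840.166667 = 258.833333
Sxy = Σxy − (Σx)(Σy)/n = 3528.1 − 2891.12 = 636.98
b = Sxy/Sxx = 636.98/258.833333 = 2.460966
a = ȳ − b·x̄ = 40.72 − 2.460966·11.833333 = 11.598571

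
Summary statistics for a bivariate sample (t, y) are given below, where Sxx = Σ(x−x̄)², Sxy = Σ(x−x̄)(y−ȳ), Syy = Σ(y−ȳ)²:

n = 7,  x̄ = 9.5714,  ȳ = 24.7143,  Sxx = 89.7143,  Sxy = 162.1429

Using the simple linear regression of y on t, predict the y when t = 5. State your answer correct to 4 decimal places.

16.4523

b = Sxy/Sxx = 162.1429/89.7143 = 1.807325
a = ȳ − b·x̄ = 24.7143 − 1.807325·9.5714 = 7.415669
ŷ(5) = a + b·5 = 7.415669 + 1.807325·5 = 16.452294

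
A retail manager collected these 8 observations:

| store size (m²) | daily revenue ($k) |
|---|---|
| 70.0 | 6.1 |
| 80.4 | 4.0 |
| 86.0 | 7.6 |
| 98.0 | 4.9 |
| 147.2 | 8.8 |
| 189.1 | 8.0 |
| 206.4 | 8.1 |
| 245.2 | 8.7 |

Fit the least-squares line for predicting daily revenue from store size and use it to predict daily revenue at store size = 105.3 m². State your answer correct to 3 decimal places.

6.336

n = 8, Σx = 1122.3, Σy = 56.2, Σxy = 8495.64, Σx² = 188514.81
Sxx = Σx² − (Σx)²/n = 188514.81 − 157444.66125 = 31070.14875
Sxy = Σxy − (Σx)(Σy)/n = 8495.64 − 7884.1575 = 611.4825
b = Sxy/Sxx = 611.4825/31070.14875 = 0.019681
a = ȳ − b·x̄ = 7.025 − 0.019681·140.2875 = 4.264043
ŷ(105.3) = a + b·105.3 = 4.264043 + 0.019681·105.3 = 6.336421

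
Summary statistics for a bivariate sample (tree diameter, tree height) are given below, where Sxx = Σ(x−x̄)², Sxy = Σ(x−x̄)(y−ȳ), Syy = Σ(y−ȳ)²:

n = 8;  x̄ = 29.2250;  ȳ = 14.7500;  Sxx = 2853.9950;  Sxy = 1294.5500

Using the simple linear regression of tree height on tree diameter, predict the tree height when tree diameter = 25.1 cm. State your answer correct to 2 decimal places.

12.88

b = Sxy/Sxx = 1294.55/2853.995 = 0.453592
a = ȳ − b·x̄ = 14.75 − 0.453592·29.225 = 1.493767
ŷ(25.1) = a + b·25.1 = 1.493767 + 0.453592·25.1 = 12.878932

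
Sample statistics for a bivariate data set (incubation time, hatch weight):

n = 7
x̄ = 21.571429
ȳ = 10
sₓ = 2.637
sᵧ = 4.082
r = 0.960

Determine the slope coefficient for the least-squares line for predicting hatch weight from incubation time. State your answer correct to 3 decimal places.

1.486

b = r · sᵧ/sₓ = 0.96 · 4.082/2.637 = 1.486052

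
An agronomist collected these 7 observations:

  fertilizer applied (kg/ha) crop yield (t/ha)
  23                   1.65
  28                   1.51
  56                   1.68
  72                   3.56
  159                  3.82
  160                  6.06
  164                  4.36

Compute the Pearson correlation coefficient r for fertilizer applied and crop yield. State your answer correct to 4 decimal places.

0.8802

n = 7, Σx = 662, Σy = 22.64, Σxy = 2722.65, Σx² = 87410, Σy² = 90.8242
Sxx = Σx² − (Σx)²/n = 87410 − 62606.285714 = 24803.714286
Sxy = Σxy − (Σx)(Σy)/n = 2722.65 − 2141.097143 = 581.552857
Syy = Σy² − (Σy)²/n = 90.8242 − 73.224229 = 17.599971
r = Sxy/√(Sxx·Syy) = 581.552857/√(436544.662751) = 581.552857/660.715266 = 0.880187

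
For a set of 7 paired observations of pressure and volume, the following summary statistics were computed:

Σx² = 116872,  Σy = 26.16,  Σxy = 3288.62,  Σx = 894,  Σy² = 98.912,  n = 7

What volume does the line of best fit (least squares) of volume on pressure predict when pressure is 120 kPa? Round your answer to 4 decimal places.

Sxx = Σx² − (Σx)²/n = 116872 − 114176.571429 = 2695.428571
Sxy = Σxy − (Σx)(Σy)/n = 3288.62 − 3341.005714 = -52.385714
b = Sxy/Sxx = -52.385714/2695.428571 = -0.019435
a = ȳ − b·x̄ = 3.737143 − (-0.019435)·127.714286 = 6.219273
ŷ(120) = a + b·120 = 6.219273 + (-0.019435)·120 = 3.887070

3.8871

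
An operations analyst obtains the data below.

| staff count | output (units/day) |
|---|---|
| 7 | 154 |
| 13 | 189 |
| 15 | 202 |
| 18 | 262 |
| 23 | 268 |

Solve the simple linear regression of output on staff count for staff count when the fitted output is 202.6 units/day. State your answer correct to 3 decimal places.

13.620

n = 5, Σx = 76, Σy = 1075, Σxy = 17445, Σx² = 1296
Sxx = Σx² − (Σx)²/n = 1296 − 1155.2 = 140.8
Sxy = Σxy − (Σx)(Σy)/n = 17445 − 16340 = 1105
b = Sxy/Sxx = 1105/140.8 = 7.848011
a = ȳ − b·x̄ = 215 − 7.848011·15.2 = 95.710227
Set a + b·x = 202.6: x = (202.6 − 95.710227) / 7.848011 = 13.619982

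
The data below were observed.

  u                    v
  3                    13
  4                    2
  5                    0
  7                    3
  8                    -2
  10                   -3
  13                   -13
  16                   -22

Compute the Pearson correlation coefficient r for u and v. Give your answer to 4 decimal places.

-0.9445

n = 8, Σx = 66, Σy = -22, Σxy = -499, Σx² = 688, Σy² = 848
Sxx = Σx² − (Σx)²/n = 688 − 544.5 = 143.5
Sxy = Σxy − (Σx)(Σy)/n = -499 − (-181.5) = -317.5
Syy = Σy² − (Σy)²/n = 848 − 60.5 = 787.5
r = Sxy/√(Sxx·Syy) = -317.5/√(113006.25) = -317.5/336.164022 = -0.944479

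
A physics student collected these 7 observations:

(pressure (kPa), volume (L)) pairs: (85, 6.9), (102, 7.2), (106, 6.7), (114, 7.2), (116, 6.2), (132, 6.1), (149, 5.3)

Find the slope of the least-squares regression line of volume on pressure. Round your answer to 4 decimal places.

n = 7, Σx = 804, Σy = 45.6, Σxy = 5166, Σx² = 94942
Sxx = Σx² − (Σx)²/n = 94942 − 92345.142857 = 2596.857143
Sxy = Σxy − (Σx)(Σy)/n = 5166 − 5237.485714 = -71.485714
b = Sxy/Sxx = -71.485714/2596.857143 = -0.027528

-0.0275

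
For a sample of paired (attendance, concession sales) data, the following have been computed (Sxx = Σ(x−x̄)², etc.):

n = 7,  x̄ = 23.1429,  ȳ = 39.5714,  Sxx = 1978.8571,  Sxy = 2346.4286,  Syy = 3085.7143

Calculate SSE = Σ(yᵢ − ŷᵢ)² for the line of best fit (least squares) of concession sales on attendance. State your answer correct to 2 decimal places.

b = Sxy/Sxx = 2346.4286/1978.8571 = 1.185749
SSE = Syy − b·Sxy = 3085.7143 − 1.185749·2346.4286 = 303.438018

303.44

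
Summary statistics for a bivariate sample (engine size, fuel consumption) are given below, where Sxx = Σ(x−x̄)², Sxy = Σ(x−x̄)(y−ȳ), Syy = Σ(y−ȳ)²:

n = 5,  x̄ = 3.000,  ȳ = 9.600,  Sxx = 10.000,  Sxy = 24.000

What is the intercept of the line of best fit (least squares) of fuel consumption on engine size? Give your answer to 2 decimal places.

b = Sxy/Sxx = 24/10 = 2.4
a = ȳ − b·x̄ = 9.6 − 2.4·3 = 2.4

2.40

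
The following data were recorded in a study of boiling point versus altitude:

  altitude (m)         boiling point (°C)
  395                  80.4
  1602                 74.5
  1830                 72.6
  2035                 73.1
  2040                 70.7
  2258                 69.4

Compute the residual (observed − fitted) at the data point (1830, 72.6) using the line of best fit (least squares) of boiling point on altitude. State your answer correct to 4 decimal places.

n = 6, Σx = 10160, Σy = 440.7, Σxy = 733656.7, Σx² = 19472718
Sxx = Σx² − (Σx)²/n = 19472718 − 17204266.666667 = 2268451.333333
Sxy = Σxy − (Σx)(Σy)/n = 733656.7 − 746252 = -12595.3
b = Sxy/Sxx = -12595.3/2268451.333333 = -0.005552
a = ȳ − b·x̄ = 73.45 − (-0.005552)·1693.333333 = 82.852027
ŷ(1830) = 82.852027 + (-0.005552)·1830 = 72.691175
residual = y − ŷ = 72.6 − 72.691175 = -0.091175

-0.0912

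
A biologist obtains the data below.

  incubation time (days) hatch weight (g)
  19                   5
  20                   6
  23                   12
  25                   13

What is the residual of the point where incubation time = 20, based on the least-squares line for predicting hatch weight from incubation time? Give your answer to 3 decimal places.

n = 4, Σx = 87, Σy = 36, Σxy = 816, Σx² = 1915
Sxx = Σx² − (Σx)²/n = 1915 − 1892.25 = 22.75
Sxy = Σxy − (Σx)(Σy)/n = 816 − 783 = 33
b = Sxy/Sxx = 33/22.75 = 1.450549
a = ȳ − b·x̄ = 9 − 1.450549·21.75 = -22.549451
ŷ(20) = -22.549451 + 1.450549·20 = 6.461538
residual = y − ŷ = 6 − 6.461538 = -0.461538

-0.462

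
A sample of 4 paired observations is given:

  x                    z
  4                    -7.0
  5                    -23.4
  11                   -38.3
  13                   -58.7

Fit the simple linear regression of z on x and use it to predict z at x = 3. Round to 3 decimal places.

n = 4, Σx = 33, Σy = -127.4, Σxy = -1329.4, Σx² = 331
Sxx = Σx² − (Σx)²/n = 331 − 272.25 = 58.75
Sxy = Σxy − (Σx)(Σy)/n = -1329.4 − (-1051.05) = -278.35
b = Sxy/Sxx = -278.35/58.75 = -4.737872
a = ȳ − b·x̄ = -31.85 − (-4.737872)·8.25 = 7.237447
ŷ(3) = a + b·3 = 7.237447 + (-4.737872)·3 = -6.976170

-6.976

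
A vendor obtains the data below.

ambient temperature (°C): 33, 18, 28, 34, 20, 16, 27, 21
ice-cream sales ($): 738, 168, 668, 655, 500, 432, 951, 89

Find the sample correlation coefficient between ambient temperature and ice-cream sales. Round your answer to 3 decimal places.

0.672

n = 8, Σx = 197, Σy = 4201, Σxy = 112810, Σx² = 5179, Σy² = 2797063
Sxx = Σx² − (Σx)²/n = 5179 − 4851.125 = 327.875
Sxy = Σxy − (Σx)(Σy)/n = 112810 − 103449.625 = 9360.375
Syy = Σy² − (Σy)²/n = 2797063 − 2206050.125 = 591012.875
r = Sxy/√(Sxx·Syy) = 9360.375/√(193778346.390625) = 9360.375/13920.429102 = 0.672420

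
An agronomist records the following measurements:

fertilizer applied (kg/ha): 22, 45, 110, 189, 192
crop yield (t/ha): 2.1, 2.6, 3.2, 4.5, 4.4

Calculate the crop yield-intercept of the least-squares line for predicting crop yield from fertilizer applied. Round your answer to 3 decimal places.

1.857

n = 5, Σx = 558, Σy = 16.8, Σxy = 2210.5, Σx² = 87194
Sxx = Σx² − (Σx)²/n = 87194 − 62272.8 = 24921.2
Sxy = Σxy − (Σx)(Σy)/n = 2210.5 − 1874.88 = 335.62
b = Sxy/Sxx = 335.62/24921.2 = 0.013467
a = ȳ − b·x̄ = 3.36 − 0.013467·111.6 = 1.857055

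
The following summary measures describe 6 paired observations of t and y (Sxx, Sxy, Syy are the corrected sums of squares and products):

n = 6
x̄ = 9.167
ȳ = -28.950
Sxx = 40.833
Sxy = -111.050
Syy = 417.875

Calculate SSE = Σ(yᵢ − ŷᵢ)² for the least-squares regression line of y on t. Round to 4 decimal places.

b = Sxy/Sxx = -111.05/40.833 = -2.719614
SSE = Syy − b·Sxy = 417.875 − (-2.719614)·(-111.05) = 115.861861

115.8619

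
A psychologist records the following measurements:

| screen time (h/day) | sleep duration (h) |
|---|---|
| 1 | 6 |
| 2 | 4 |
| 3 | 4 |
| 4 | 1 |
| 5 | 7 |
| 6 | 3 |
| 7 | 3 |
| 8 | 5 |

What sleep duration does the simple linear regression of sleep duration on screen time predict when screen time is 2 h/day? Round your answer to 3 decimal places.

4.393

n = 8, Σx = 36, Σy = 33, Σxy = 144, Σx² = 204
Sxx = Σx² − (Σx)²/n = 204 − 162 = 42
Sxy = Σxy − (Σx)(Σy)/n = 144 − 148.5 = -4.5
b = Sxy/Sxx = -4.5/42 = -0.107143
a = ȳ − b·x̄ = 4.125 − (-0.107143)·4.5 = 4.607143
ŷ(2) = a + b·2 = 4.607143 + (-0.107143)·2 = 4.392857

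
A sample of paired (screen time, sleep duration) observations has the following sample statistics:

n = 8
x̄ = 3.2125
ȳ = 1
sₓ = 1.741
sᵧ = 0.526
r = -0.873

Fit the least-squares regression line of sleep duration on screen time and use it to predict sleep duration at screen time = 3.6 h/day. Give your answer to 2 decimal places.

0.90

b = r · sᵧ/sₓ = -0.873 · 0.526/1.741 = -0.263755
a = ȳ − b·x̄ = 1 − (-0.263755)·3.2125 = 1.847314
ŷ(3.6) = a + b·3.6 = 1.847314 + (-0.263755)·3.6 = 0.897795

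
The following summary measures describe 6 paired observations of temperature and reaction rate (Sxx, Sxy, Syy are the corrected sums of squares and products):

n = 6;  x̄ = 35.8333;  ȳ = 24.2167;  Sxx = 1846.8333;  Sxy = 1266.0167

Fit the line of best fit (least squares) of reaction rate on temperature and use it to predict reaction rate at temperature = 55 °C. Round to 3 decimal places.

37.356

b = Sxy/Sxx = 1266.0167/1846.8333 = 0.685507
a = ȳ − b·x̄ = 24.2167 − 0.685507·35.8333 = -0.347269
ŷ(55) = a + b·55 = -0.347269 + 0.685507·55 = 37.355602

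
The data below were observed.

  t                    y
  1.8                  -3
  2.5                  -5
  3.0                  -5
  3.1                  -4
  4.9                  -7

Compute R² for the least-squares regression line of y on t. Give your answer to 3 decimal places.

0.815

n = 5, Σx = 15.3, Σy = -24, Σxy = -79.6, Σx² = 52.11, Σy² = 124
Sxx = Σx² − (Σx)²/n = 52.11 − 46.818 = 5.292
Sxy = Σxy − (Σx)(Σy)/n = -79.6 − (-73.44) = -6.16
Syy = Σy² − (Σy)²/n = 124 − 115.2 = 8.8
R² = Sxy²/(Sxx·Syy) = (-6.16)²/(5.292·8.8) = 0.814815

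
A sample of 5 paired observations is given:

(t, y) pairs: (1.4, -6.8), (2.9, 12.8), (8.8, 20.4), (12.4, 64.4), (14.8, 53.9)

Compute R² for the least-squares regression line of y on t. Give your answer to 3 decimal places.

n = 5, Σx = 40.3, Σy = 144.7, Σxy = 1803.4, Σx² = 460.61, Σy² = 7678.81
Sxx = Σx² − (Σx)²/n = 460.61 − 324.818 = 135.792
Sxy = Σxy − (Σx)(Σy)/n = 1803.4 − 1166.282 = 637.118
Syy = Σy² − (Σy)²/n = 7678.81 − 4187.618 = 3491.192
R² = Sxy²/(Sxx·Syy) = (637.118)²/(135.792·3491.192) = 0.856233

0.856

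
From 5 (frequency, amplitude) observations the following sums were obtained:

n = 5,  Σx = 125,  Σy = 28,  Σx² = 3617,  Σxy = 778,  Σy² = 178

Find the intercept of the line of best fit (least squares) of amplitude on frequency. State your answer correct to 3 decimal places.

Sxx = Σx² − (Σx)²/n = 3617 − 3125 = 492
Sxy = Σxy − (Σx)(Σy)/n = 778 − 700 = 78
b = Sxy/Sxx = 78/492 = 0.158537
a = ȳ − b·x̄ = 5.6 − 0.158537·25 = 1.636585

1.637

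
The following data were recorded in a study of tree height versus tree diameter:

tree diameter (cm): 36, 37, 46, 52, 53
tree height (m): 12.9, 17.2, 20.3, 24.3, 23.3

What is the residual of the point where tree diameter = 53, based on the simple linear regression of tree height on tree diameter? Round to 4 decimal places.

-0.8214

n = 5, Σx = 224, Σy = 98, Σxy = 4533.1, Σx² = 10294
Sxx = Σx² − (Σx)²/n = 10294 − 10035.2 = 258.8
Sxy = Σxy − (Σx)(Σy)/n = 4533.1 − 4390.4 = 142.7
b = Sxy/Sxx = 142.7/258.8 = 0.551391
a = ȳ − b·x̄ = 19.6 − 0.551391·44.8 = -5.102318
ŷ(53) = -5.102318 + 0.551391·53 = 24.121406
residual = y − ŷ = 23.3 − 24.121406 = -0.821406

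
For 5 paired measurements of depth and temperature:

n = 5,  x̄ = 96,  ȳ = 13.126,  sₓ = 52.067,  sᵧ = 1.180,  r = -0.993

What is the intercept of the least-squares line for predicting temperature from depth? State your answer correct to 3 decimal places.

15.286

b = r · sᵧ/sₓ = -0.993 · 1.18/52.067 = -0.022504
a = ȳ − b·x̄ = 13.126 − (-0.022504)·96 = 15.286429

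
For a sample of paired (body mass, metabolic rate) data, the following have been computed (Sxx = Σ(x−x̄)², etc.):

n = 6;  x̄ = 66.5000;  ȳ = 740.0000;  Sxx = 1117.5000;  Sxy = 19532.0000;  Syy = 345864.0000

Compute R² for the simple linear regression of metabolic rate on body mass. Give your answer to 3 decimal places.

0.987

R² = Sxy²/(Sxx·Syy) = (19532)²/(1117.5·345864) = 0.987053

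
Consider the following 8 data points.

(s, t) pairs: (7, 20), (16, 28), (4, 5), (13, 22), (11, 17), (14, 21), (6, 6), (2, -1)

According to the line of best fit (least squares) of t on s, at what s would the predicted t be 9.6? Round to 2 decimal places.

n = 8, Σx = 73, Σy = 118, Σxy = 1409, Σx² = 847
Sxx = Σx² − (Σx)²/n = 847 − 666.125 = 180.875
Sxy = Σxy − (Σx)(Σy)/n = 1409 − 1076.75 = 332.25
b = Sxy/Sxx = 332.25/180.875 = 1.836904
a = ȳ − b·x̄ = 14.75 − 1.836904·9.125 = -2.011748
Set a + b·x = 9.6: x = (9.6 − (-2.011748)) / 1.836904 = 6.321369

6.32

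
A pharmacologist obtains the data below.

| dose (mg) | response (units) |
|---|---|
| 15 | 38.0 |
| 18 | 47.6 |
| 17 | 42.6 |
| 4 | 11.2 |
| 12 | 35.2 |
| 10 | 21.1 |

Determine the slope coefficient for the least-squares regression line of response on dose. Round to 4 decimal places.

n = 6, Σx = 76, Σy = 195.7, Σxy = 2829.2, Σx² = 1098
Sxx = Σx² − (Σx)²/n = 1098 − 962.666667 = 135.333333
Sxy = Σxy − (Σx)(Σy)/n = 2829.2 − 2478.866667 = 350.333333
b = Sxy/Sxx = 350.333333/135.333333 = 2.588670

2.5887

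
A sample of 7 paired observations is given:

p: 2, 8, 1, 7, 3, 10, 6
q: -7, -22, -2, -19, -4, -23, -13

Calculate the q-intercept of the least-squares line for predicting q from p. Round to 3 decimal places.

n = 7, Σx = 37, Σy = -90, Σxy = -645, Σx² = 263
Sxx = Σx² − (Σx)²/n = 263 − 195.571429 = 67.428571
Sxy = Σxy − (Σx)(Σy)/n = -645 − (-475.714286) = -169.285714
b = Sxy/Sxx = -169.285714/67.428571 = -2.510593
a = ȳ − b·x̄ = -12.857143 − (-2.510593)·5.285714 = 0.413136

0.413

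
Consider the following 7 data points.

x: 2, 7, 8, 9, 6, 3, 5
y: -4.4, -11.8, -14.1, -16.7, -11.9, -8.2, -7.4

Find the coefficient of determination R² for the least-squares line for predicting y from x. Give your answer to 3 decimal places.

0.905

n = 7, Σx = 40, Σy = -74.5, Σxy = -487.5, Σx² = 268, Σy² = 899.91
Sxx = Σx² − (Σx)²/n = 268 − 228.571429 = 39.428571
Sxy = Σxy − (Σx)(Σy)/n = -487.5 − (-425.714286) = -61.785714
Syy = Σy² − (Σy)²/n = 899.91 − 792.892857 = 107.017143
R² = Sxy²/(Sxx·Syy) = (-61.785714)²/(39.428571·107.017143) = 0.904715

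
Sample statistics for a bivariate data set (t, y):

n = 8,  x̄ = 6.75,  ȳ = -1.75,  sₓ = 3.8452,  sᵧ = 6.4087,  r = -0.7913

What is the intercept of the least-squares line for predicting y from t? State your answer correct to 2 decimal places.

b = r · sᵧ/sₓ = -0.7913 · 6.4087/3.8452 = -1.318840
a = ȳ − b·x̄ = -1.75 − (-1.318840)·6.75 = 7.152171

7.15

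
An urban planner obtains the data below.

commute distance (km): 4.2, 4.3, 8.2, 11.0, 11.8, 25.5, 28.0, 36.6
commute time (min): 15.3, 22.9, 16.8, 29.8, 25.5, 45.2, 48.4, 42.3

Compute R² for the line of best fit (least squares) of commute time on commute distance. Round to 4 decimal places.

0.8132

n = 8, Σx = 129.6, Σy = 246.2, Σxy = 4985.17, Σx² = 3137.42, Σy² = 8753.92
Sxx = Σx² − (Σx)²/n = 3137.42 − 2099.52 = 1037.9
Sxy = Σxy − (Σx)(Σy)/n = 4985.17 − 3988.44 = 996.73
Syy = Σy² − (Σy)²/n = 8753.92 − 7576.805 = 1177.115
R² = Sxy²/(Sxx·Syy) = (996.73)²/(1037.9·1177.115) = 0.813169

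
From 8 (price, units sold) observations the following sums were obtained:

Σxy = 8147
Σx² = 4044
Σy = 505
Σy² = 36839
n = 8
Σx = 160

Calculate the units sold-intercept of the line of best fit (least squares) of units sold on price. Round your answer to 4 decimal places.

Sxx = Σx² − (Σx)²/n = 4044 − 3200 = 844
Sxy = Σxy − (Σx)(Σy)/n = 8147 − 10100 = -1953
b = Sxy/Sxx = -1953/844 = -2.313981
a = ȳ − b·x̄ = 63.125 − (-2.313981)·20 = 109.404621

109.4046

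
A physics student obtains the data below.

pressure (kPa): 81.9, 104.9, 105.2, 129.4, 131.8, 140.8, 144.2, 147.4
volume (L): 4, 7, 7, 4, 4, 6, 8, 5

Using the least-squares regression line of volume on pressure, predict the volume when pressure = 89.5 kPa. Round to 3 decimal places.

5.320

n = 8, Σx = 985.6, Σy = 45, Σxy = 5578.5, Σx² = 125239.3
Sxx = Σx² − (Σx)²/n = 125239.3 − 121425.92 = 3813.38
Sxy = Σxy − (Σx)(Σy)/n = 5578.5 − 5544 = 34.5
b = Sxy/Sxx = 34.5/3813.38 = 0.009047
a = ȳ − b·x̄ = 5.625 − 0.009047·123.2 = 4.510398
ŷ(89.5) = a + b·89.5 = 4.510398 + 0.009047·89.5 = 5.320113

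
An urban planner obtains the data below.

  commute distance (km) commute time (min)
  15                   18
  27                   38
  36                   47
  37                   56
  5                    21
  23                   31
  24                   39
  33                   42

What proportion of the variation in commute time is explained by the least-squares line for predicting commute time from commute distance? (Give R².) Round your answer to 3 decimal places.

n = 8, Σx = 200, Σy = 292, Σxy = 8200, Σx² = 5838, Σy² = 11800
Sxx = Σx² − (Σx)²/n = 5838 − 5000 = 838
Sxy = Σxy − (Σx)(Σy)/n = 8200 − 7300 = 900
Syy = Σy² − (Σy)²/n = 11800 − 10658 = 1142
R² = Sxy²/(Sxx·Syy) = (900)²/(838·1142) = 0.846399

0.846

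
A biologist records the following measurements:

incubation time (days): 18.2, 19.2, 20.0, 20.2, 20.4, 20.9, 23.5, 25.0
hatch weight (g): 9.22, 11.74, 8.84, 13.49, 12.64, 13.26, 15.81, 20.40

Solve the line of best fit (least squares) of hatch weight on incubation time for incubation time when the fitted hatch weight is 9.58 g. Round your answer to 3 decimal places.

18.555

n = 8, Σx = 167.4, Σy = 105.4, Σxy = 2259.035, Σx² = 3538.14
Sxx = Σx² − (Σx)²/n = 3538.14 − 3502.845 = 35.295
Sxy = Σxy − (Σx)(Σy)/n = 2259.035 − 2205.495 = 53.54
b = Sxy/Sxx = 53.54/35.295 = 1.516929
a = ȳ − b·x̄ = 13.175 − 1.516929·20.925 = -18.566734
Set a + b·x = 9.58: x = (9.58 − (-18.566734)) / 1.516929 = 18.555080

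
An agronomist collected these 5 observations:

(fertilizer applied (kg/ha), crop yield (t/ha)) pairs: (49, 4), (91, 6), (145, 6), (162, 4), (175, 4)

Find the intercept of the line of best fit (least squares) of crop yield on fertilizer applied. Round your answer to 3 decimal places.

n = 5, Σx = 622, Σy = 24, Σxy = 2960, Σx² = 88576
Sxx = Σx² − (Σx)²/n = 88576 − 77376.8 = 11199.2
Sxy = Σxy − (Σx)(Σy)/n = 2960 − 2985.6 = -25.6
b = Sxy/Sxx = -25.6/11199.2 = -0.002286
a = ȳ − b·x̄ = 4.8 − (-0.002286)·124.4 = 5.084363

5.084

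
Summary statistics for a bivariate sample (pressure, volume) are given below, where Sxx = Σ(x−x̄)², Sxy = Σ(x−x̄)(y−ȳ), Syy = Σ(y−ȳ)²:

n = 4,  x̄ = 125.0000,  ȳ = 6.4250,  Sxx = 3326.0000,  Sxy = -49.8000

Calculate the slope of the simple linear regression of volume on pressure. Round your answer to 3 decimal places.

-0.015

b = Sxy/Sxx = -49.8/3326 = -0.014973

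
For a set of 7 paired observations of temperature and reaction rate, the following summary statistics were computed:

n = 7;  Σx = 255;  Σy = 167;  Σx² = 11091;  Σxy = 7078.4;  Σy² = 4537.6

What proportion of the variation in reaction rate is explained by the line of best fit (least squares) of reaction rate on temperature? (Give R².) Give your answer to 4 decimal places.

Sxx = Σx² − (Σx)²/n = 11091 − 9289.285714 = 1801.714286
Sxy = Σxy − (Σx)(Σy)/n = 7078.4 − 6083.571429 = 994.828571
Syy = Σy² − (Σy)²/n = 4537.6 − 3984.142857 = 553.457143
R² = Sxy²/(Sxx·Syy) = (994.828571)²/(1801.714286·553.457143) = 0.992491

0.9925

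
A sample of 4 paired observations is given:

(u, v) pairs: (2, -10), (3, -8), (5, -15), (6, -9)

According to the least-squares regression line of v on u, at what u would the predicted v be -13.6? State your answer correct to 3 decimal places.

n = 4, Σx = 16, Σy = -42, Σxy = -173, Σx² = 74
Sxx = Σx² − (Σx)²/n = 74 − 64 = 10
Sxy = Σxy − (Σx)(Σy)/n = -173 − (-168) = -5
b = Sxy/Sxx = -5/10 = -0.5
a = ȳ − b·x̄ = -10.5 − (-0.5)·4 = -8.5
Set a + b·x = -13.6: x = (-13.6 − (-8.5)) / (-0.5) = 10.2

10.200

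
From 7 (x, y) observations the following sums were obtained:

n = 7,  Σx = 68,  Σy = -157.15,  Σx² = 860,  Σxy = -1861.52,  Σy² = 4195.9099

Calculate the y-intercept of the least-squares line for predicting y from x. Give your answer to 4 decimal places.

Sxx = Σx² − (Σx)²/n = 860 − 660.571429 = 199.428571
Sxy = Σxy − (Σx)(Σy)/n = -1861.52 − (-1526.6) = -334.92
b = Sxy/Sxx = -334.92/199.428571 = -1.679398
a = ȳ − b·x̄ = -22.45 − (-1.679398)·9.714286 = -6.135845

-6.1358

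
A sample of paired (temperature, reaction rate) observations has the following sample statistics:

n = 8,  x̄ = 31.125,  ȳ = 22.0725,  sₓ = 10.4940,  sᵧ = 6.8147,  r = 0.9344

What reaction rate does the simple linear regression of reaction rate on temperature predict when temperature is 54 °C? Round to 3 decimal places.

b = r · sᵧ/sₓ = 0.9344 · 6.8147/10.494 = 0.606790
a = ȳ − b·x̄ = 22.0725 − 0.606790·31.125 = 3.186157
ŷ(54) = a + b·54 = 3.186157 + 0.606790·54 = 35.952824

35.953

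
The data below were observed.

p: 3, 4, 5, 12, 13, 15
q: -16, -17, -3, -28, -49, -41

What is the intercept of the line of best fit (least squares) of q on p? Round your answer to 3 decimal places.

-1.413

n = 6, Σx = 52, Σy = -154, Σxy = -1719, Σx² = 588
Sxx = Σx² − (Σx)²/n = 588 − 450.666667 = 137.333333
Sxy = Σxy − (Σx)(Σy)/n = -1719 − (-1334.666667) = -384.333333
b = Sxy/Sxx = -384.333333/137.333333 = -2.798544
a = ȳ − b·x̄ = -25.666667 − (-2.798544)·8.666667 = -1.412621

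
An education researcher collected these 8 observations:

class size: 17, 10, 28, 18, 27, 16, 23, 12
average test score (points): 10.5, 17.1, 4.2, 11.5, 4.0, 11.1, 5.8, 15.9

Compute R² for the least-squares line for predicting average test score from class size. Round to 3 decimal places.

n = 8, Σx = 151, Σy = 80.1, Σxy = 1283.9, Σx² = 3155, Σy² = 978.21
Sxx = Σx² − (Σx)²/n = 3155 − 2850.125 = 304.875
Sxy = Σxy − (Σx)(Σy)/n = 1283.9 − 1511.8875 = -227.9875
Syy = Σy² − (Σy)²/n = 978.21 − 802.00125 = 176.20875
R² = Sxy²/(Sxx·Syy) = (-227.9875)²/(304.875·176.20875) = 0.967549

0.968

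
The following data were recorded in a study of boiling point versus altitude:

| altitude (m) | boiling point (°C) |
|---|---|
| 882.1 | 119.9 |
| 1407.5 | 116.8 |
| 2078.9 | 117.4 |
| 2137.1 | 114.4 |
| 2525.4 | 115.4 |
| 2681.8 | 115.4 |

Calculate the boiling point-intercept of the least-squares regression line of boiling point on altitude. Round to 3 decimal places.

121.121

n = 6, Σx = 11712.8, Σy = 699.3, Σxy = 1359617.77, Σx² = 25217874.68
Sxx = Σx² − (Σx)²/n = 25217874.68 − 22864947.306667 = 2352927.373333
Sxy = Σxy − (Σx)(Σy)/n = 1359617.77 − 1365126.84 = -5509.07
b = Sxy/Sxx = -5509.07/2352927.373333 = -0.002341
a = ȳ − b·x̄ = 116.55 − (-0.002341)·1952.133333 = 121.120663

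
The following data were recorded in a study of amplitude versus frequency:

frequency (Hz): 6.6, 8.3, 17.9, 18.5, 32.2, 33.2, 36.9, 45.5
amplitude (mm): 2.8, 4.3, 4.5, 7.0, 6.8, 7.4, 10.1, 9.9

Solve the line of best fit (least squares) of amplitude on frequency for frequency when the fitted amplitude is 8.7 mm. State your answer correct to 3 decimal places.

n = 8, Σx = 199.1, Σy = 52.8, Σxy = 1552, Σx² = 6346.05
Sxx = Σx² − (Σx)²/n = 6346.05 − 4955.10125 = 1390.94875
Sxy = Σxy − (Σx)(Σy)/n = 1552 − 1314.06 = 237.94
b = Sxy/Sxx = 237.94/1390.94875 = 0.171063
a = ȳ − b·x̄ = 6.6 − 0.171063·24.8875 = 2.342667
Set a + b·x = 8.7: x = (8.7 − 2.342667) / 0.171063 = 37.163672

37.164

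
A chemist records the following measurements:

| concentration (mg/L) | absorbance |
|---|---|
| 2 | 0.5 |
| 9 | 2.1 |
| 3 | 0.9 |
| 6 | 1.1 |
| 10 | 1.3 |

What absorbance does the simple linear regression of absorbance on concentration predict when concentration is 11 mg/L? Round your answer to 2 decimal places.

1.86

n = 5, Σx = 30, Σy = 5.9, Σxy = 42.2, Σx² = 230
Sxx = Σx² − (Σx)²/n = 230 − 180 = 50
Sxy = Σxy − (Σx)(Σy)/n = 42.2 − 35.4 = 6.8
b = Sxy/Sxx = 6.8/50 = 0.136
a = ȳ − b·x̄ = 1.18 − 0.136·6 = 0.364
ŷ(11) = a + b·11 = 0.364 + 0.136·11 = 1.86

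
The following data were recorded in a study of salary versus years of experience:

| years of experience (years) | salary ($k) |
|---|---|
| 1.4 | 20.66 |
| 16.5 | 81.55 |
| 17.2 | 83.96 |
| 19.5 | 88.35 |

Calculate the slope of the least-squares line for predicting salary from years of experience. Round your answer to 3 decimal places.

3.874

n = 4, Σx = 54.6, Σy = 274.52, Σxy = 4541.436, Σx² = 950.3
Sxx = Σx² − (Σx)²/n = 950.3 − 745.29 = 205.01
Sxy = Σxy − (Σx)(Σy)/n = 4541.436 − 3747.198 = 794.238
b = Sxy/Sxx = 794.238/205.01 = 3.874143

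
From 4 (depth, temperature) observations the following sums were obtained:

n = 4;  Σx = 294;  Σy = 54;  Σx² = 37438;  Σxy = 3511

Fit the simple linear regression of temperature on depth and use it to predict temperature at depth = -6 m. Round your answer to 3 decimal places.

Sxx = Σx² − (Σx)²/n = 37438 − 21609 = 15829
Sxy = Σxy − (Σx)(Σy)/n = 3511 − 3969 = -458
b = Sxy/Sxx = -458/15829 = -0.028934
a = ȳ − b·x̄ = 13.5 − (-0.028934)·73.5 = 15.626666
ŷ(-6) = a + b·-6 = 15.626666 + (-0.028934)·(-6) = 15.800272

15.800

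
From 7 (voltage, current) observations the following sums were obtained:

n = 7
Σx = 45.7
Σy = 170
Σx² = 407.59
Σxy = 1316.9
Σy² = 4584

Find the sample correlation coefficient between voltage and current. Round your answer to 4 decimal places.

0.9283

Sxx = Σx² − (Σx)²/n = 407.59 − 298.355714 = 109.234286
Sxy = Σxy − (Σx)(Σy)/n = 1316.9 − 1109.857143 = 207.042857
Syy = Σy² − (Σy)²/n = 4584 − 4128.571429 = 455.428571
r = Sxy/√(Sxx·Syy) = 207.042857/√(49748.414694) = 207.042857/223.043526 = 0.928262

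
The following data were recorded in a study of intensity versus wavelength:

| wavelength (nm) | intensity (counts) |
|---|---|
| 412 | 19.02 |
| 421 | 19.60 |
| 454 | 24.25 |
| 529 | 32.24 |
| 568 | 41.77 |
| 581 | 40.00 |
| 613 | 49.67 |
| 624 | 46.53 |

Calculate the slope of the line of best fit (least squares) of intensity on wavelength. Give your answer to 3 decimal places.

0.140

n = 8, Σx = 4202, Σy = 273.08, Σxy = 150600.09, Σx² = 2258272
Sxx = Σx² − (Σx)²/n = 2258272 − 2207100.5 = 51171.5
Sxy = Σxy − (Σx)(Σy)/n = 150600.09 − 143435.27 = 7164.82
b = Sxy/Sxx = 7164.82/51171.5 = 0.140016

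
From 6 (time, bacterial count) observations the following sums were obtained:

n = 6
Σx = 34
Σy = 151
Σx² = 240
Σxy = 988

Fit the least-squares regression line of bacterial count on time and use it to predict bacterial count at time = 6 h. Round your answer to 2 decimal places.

26.10

Sxx = Σx² − (Σx)²/n = 240 − 192.666667 = 47.333333
Sxy = Σxy − (Σx)(Σy)/n = 988 − 855.666667 = 132.333333
b = Sxy/Sxx = 132.333333/47.333333 = 2.795775
a = ȳ − b·x̄ = 25.166667 − 2.795775·5.666667 = 9.323944
ŷ(6) = a + b·6 = 9.323944 + 2.795775·6 = 26.098592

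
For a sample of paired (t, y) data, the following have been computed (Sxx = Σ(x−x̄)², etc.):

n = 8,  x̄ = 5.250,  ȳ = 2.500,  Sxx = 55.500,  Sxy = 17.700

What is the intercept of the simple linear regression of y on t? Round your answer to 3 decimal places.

b = Sxy/Sxx = 17.7/55.5 = 0.318919
a = ȳ − b·x̄ = 2.5 − 0.318919·5.25 = 0.825676

0.826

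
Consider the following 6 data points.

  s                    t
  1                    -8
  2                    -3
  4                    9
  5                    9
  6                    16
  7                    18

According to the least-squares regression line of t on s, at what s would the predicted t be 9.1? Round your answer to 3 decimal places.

4.681

n = 6, Σx = 25, Σy = 41, Σxy = 289, Σx² = 131
Sxx = Σx² − (Σx)²/n = 131 − 104.166667 = 26.833333
Sxy = Σxy − (Σx)(Σy)/n = 289 − 170.833333 = 118.166667
b = Sxy/Sxx = 118.166667/26.833333 = 4.403727
a = ȳ − b·x̄ = 6.833333 − 4.403727·4.166667 = -11.515528
Set a + b·x = 9.1: x = (9.1 − (-11.515528)) / 4.403727 = 4.681382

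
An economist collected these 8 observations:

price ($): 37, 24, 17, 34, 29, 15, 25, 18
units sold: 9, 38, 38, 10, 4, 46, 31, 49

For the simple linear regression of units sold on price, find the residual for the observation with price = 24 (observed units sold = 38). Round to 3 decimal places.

n = 8, Σx = 199, Σy = 225, Σxy = 4694, Σx² = 5405
Sxx = Σx² − (Σx)²/n = 5405 − 4950.125 = 454.875
Sxy = Σxy − (Σx)(Σy)/n = 4694 − 5596.875 = -902.875
b = Sxy/Sxx = -902.875/454.875 = -1.984886
a = ȳ − b·x̄ = 28.125 − (-1.984886)·24.875 = 77.499038
ŷ(24) = 77.499038 + (-1.984886)·24 = 29.861775
residual = y − ŷ = 38 − 29.861775 = 8.138225

8.138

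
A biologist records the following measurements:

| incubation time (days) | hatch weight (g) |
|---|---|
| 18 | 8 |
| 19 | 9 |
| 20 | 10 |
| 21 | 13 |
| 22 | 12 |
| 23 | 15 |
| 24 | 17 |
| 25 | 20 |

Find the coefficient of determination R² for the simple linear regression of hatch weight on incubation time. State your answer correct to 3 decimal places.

0.945

n = 8, Σx = 172, Σy = 104, Σxy = 2305, Σx² = 3740, Σy² = 1472
Sxx = Σx² − (Σx)²/n = 3740 − 3698 = 42
Sxy = Σxy − (Σx)(Σy)/n = 2305 − 2236 = 69
Syy = Σy² − (Σy)²/n = 1472 − 1352 = 120
R² = Sxy²/(Sxx·Syy) = (69)²/(42·120) = 0.944643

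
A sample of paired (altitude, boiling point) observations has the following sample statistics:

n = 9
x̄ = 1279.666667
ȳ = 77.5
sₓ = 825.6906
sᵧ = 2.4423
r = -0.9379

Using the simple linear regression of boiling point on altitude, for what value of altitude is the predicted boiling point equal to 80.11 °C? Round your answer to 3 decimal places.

338.856

b = r · sᵧ/sₓ = -0.9379 · 2.4423/825.6906 = -0.002774
a = ȳ − b·x̄ = 77.5 − (-0.002774)·1279.666667 = 81.050055
Set a + b·x = 80.11: x = (80.11 − 81.050055) / (-0.002774) = 338.855849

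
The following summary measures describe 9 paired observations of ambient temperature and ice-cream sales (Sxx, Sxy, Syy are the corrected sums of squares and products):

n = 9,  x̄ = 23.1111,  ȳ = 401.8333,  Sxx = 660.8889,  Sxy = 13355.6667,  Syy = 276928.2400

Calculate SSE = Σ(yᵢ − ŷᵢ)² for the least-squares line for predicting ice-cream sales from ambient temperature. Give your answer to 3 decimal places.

7028.363

b = Sxy/Sxx = 13355.6667/660.8889 = 20.208641
SSE = Syy − b·Sxy = 276928.24 − 20.208641·13355.6667 = 7028.362726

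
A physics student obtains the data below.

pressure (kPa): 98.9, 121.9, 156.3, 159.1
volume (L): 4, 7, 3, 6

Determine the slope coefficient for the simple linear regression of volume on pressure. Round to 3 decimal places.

n = 4, Σx = 536.2, Σy = 20, Σxy = 2672.4, Σx² = 74383.32
Sxx = Σx² − (Σx)²/n = 74383.32 − 71877.61 = 2505.71
Sxy = Σxy − (Σx)(Σy)/n = 2672.4 − 2681 = -8.6
b = Sxy/Sxx = -8.6/2505.71 = -0.003432

-0.003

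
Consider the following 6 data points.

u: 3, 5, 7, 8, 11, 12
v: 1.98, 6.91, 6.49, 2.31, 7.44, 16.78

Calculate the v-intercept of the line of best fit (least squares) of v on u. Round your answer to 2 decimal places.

n = 6, Σx = 46, Σy = 41.91, Σxy = 387.6, Σx² = 412
Sxx = Σx² − (Σx)²/n = 412 − 352.666667 = 59.333333
Sxy = Σxy − (Σx)(Σy)/n = 387.6 − 321.31 = 66.29
b = Sxy/Sxx = 66.29/59.333333 = 1.117247
a = ȳ − b·x̄ = 6.985 − 1.117247·7.666667 = -1.580562

-1.58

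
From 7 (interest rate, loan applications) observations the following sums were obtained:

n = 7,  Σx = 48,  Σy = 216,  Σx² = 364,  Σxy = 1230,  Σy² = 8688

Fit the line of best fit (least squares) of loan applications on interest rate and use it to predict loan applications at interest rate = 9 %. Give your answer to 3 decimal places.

Sxx = Σx² − (Σx)²/n = 364 − 329.142857 = 34.857143
Sxy = Σxy − (Σx)(Σy)/n = 1230 − 1481.142857 = -251.142857
b = Sxy/Sxx = -251.142857/34.857143 = -7.204918
a = ȳ − b·x̄ = 30.857143 − (-7.204918)·6.857143 = 80.262295
ŷ(9) = a + b·9 = 80.262295 + (-7.204918)·9 = 15.418033

15.418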